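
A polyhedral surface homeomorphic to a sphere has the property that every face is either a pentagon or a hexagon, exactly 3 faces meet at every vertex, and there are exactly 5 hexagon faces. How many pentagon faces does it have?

12

Let x be the number of pentagons; then F = 5 + x.
Edge–face incidences: 2E = 6·5 + 5·x = 30 + 5x.
Every vertex has degree 3, so 3V = 2E.
Euler: V − E + F = 2 ⇒ (2E)/3 − E + (5 + x) = 2.
Multiply by 6: 2·(2E) − 3·(2E) + 6·(5 + x) = 12, i.e. 30 + 6x − (30 + 5x) = 12.
Collecting terms: x = 12.
Then 2E = 30 + 5·12 = 90, so E = 45, V = 2E/3 = 30, F = 5 + 12 = 17.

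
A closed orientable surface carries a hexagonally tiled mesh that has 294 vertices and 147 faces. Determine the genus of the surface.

1

Every face is a hexagon, so 2E = 6·147 = 882, giving E = 441.
χ = V − E + F = 294 − 441 + 147 = 0.
For a closed orientable surface χ = 2 − 2g, so g = (2 − (0))/2 = 1.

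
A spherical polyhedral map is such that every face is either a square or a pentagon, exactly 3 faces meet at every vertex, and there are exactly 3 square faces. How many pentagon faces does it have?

6

Let x be the number of pentagons; then F = 3 + x.
Edge–face incidences: 2E = 4·3 + 5·x = 12 + 5x.
Every vertex has degree 3, so 3V = 2E.
Euler: V − E + F = 2 ⇒ (2E)/3 − E + (3 + x) = 2.
Multiply by 6: 2·(2E) − 3·(2E) + 6·(3 + x) = 12, i.e. 18 + 6x − (12 + 5x) = 12.
Collecting terms: x + 6 = 12, so x = 6.
Then 2E = 12 + 5·6 = 42, so E = 21, V = 2E/3 = 14, F = 3 + 6 = 9.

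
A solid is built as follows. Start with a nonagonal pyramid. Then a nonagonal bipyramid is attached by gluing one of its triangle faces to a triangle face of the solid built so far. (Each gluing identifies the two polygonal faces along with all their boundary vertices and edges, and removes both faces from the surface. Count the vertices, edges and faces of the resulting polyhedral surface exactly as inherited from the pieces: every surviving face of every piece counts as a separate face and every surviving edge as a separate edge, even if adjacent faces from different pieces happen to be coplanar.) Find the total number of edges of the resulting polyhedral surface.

42

A nonagonal pyramid: V=10, E=18, F=10.
Attach a nonagonal bipyramid (V=11, E=27, F=18) along a 3-gon: merge 3 vertices and 3 edges, delete both glued faces → V=18, E=42, F=26.
Check: V − E + F = 18 − 42 + 26 = 2.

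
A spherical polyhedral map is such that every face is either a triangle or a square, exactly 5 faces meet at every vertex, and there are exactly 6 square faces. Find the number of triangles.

32

Let x be the number of triangles; then F = 6 + x.
Edge–face incidences: 2E = 4·6 + 3·x = 24 + 3x.
Every vertex has degree 5, so 5V = 2E.
Euler: V − E + F = 2 ⇒ (2E)/5 − E + (6 + x) = 2.
Multiply by 10: 2·(2E) − 5·(2E) + 10·(6 + x) = 20, i.e. 60 + 10x − 3·(24 + 3x) = 20.
Collecting terms: x − 12 = 20, so x = 32.
Then 2E = 24 + 3·32 = 120, so E = 60, V = 2E/5 = 24, F = 6 + 32 = 38.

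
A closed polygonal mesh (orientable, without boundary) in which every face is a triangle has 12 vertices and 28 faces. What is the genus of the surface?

Every face is a triangle, so 2E = 3·28 = 84, giving E = 42.
χ = V − E + F = 12 − 42 + 28 = -2.
For a closed orientable surface χ = 2 − 2g, so g = (2 − (-2))/2 = 2.

2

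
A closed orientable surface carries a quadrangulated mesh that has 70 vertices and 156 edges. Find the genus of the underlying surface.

5

Every face is a square and each edge borders two faces, so 4F = 2·156, giving F = 78.
χ = V − E + F = 70 − 156 + 78 = -8.
For a closed orientable surface χ = 2 − 2g, so g = (2 − (-8))/2 = 5.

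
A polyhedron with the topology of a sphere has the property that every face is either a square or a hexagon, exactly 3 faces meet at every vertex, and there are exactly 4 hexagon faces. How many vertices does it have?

Let x be the number of squares; then F = 4 + x.
Edge–face incidences: 2E = 6·4 + 4·x = 24 + 4x.
Every vertex has degree 3, so 3V = 2E.
Euler: V − E + F = 2 ⇒ (2E)/3 − E + (4 + x) = 2.
Multiply by 6: 2·(2E) − 3·(2E) + 6·(4 + x) = 12, i.e. 24 + 6x − (24 + 4x) = 12.
Collecting terms: 2x = 12, so x = 6.
Then 2E = 24 + 4·6 = 48, so E = 24, V = 2E/3 = 16, F = 4 + 6 = 10.

16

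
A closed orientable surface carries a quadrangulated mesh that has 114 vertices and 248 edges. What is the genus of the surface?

Every face is a square and each edge borders two faces, so 4F = 2·248, giving F = 124.
χ = V − E + F = 114 − 248 + 124 = -10.
For a closed orientable surface χ = 2 − 2g, so g = (2 − (-10))/2 = 6.

6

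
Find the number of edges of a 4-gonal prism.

12

A prism on an n-gon has two n-gon bases and n rectangular sides: V = 2·4 = 8, E = 3·4 = 12, F = 4 + 2 = 6.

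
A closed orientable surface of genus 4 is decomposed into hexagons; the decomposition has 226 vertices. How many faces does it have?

116

χ = 2 − 2·4 = -6, and every face is a hexagon so 6F = 2E.
V − E + F = -6 with E = 6F/2 gives 226 − (6/2 − 1)·F = -6, so F = 116 and E = 348.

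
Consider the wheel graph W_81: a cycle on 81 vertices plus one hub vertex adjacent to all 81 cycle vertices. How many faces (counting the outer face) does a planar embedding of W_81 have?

W_81 has V = 81 + 1 = 82 vertices and E = 2·81 = 162 edges.
By Euler's formula F = 2 − V + E = 2 − 82 + 162 = 82.

82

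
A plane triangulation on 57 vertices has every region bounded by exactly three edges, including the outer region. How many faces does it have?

In a plane triangulation 3F = 2E and V − E + F = 2, so F = 2V − 4 = 2·57 − 4 = 110.

110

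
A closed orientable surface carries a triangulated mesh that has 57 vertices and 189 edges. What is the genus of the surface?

4

Every face is a triangle and each edge borders two faces, so 3F = 2·189, giving F = 126.
χ = V − E + F = 57 − 189 + 126 = -6.
For a closed orientable surface χ = 2 − 2g, so g = (2 − (-6))/2 = 4.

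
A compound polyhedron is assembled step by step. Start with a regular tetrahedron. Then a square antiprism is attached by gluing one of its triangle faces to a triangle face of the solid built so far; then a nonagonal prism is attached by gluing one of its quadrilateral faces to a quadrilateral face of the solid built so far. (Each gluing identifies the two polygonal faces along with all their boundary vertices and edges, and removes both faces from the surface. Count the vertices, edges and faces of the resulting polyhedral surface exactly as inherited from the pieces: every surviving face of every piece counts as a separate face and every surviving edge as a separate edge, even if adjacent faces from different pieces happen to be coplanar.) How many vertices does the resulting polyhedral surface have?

23

A regular tetrahedron: V=4, E=6, F=4.
Attach a square antiprism (V=8, E=16, F=10) along a 3-gon: merge 3 vertices and 3 edges, delete both glued faces → V=9, E=19, F=12.
Attach a nonagonal prism (V=18, E=27, F=11) along a 4-gon: merge 4 vertices and 4 edges, delete both glued faces → V=23, E=42, F=21.
Check: V − E + F = 23 − 42 + 21 = 2.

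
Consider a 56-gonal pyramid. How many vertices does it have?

57

A pyramid on an n-gon base has one n-gon and n triangles: V = 56 + 1 = 57, E = 2·56 = 112, F = 56 + 1 = 57.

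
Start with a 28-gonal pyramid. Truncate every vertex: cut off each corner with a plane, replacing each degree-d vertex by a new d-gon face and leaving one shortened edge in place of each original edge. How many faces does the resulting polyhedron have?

58

The base solid has V = 29, E = 56, F = 29.
Truncation replaces each original edge-end by a new vertex, so V′ = 2E = 112.
Each original edge survives, and each old vertex of degree d contributes d new edges; summing degrees gives Σd = 2E, so E′ = E + 2E = 3E = 168.
Each original face survives and each original vertex becomes one new face: F′ = F + V = 58.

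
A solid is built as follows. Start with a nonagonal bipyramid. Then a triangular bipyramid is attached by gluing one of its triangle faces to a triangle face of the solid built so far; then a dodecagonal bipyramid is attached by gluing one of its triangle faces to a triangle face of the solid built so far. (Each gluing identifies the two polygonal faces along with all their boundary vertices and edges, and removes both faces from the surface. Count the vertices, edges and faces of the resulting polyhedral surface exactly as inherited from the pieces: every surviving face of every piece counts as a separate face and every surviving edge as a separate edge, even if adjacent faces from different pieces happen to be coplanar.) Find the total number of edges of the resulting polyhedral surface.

66

A nonagonal bipyramid: V=11, E=27, F=18.
Attach a triangular bipyramid (V=5, E=9, F=6) along a 3-gon: merge 3 vertices and 3 edges, delete both glued faces → V=13, E=33, F=22.
Attach a dodecagonal bipyramid (V=14, E=36, F=24) along a 3-gon: merge 3 vertices and 3 edges, delete both glued faces → V=24, E=66, F=44.
Check: V − E + F = 24 − 66 + 44 = 2.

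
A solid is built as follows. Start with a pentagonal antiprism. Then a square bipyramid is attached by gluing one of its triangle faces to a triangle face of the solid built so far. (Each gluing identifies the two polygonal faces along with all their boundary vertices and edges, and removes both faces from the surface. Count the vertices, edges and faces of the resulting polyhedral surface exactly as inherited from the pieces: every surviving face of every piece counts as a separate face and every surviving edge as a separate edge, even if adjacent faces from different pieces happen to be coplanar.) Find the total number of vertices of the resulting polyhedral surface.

13

A pentagonal antiprism: V=10, E=20, F=12.
Attach a square bipyramid (V=6, E=12, F=8) along a 3-gon: merge 3 vertices and 3 edges, delete both glued faces → V=13, E=29, F=18.
Check: V − E + F = 13 − 29 + 18 = 2.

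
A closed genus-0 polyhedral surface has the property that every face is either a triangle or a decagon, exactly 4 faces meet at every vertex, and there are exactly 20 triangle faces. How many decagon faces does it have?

Let x be the number of decagons; then F = 20 + x.
Edge–face incidences: 2E = 3·20 + 10·x = 60 + 10x.
Every vertex has degree 4, so 4V = 2E.
Euler: V − E + F = 2 ⇒ (2E)/4 − E + (20 + x) = 2.
Multiply by 8: 2·(2E) − 4·(2E) + 8·(20 + x) = 16, i.e. 160 + 8x − 2·(60 + 10x) = 16.
Collecting terms: −12x + 40 = 16, so −12x = −24, so x = 2.
Then 2E = 60 + 10·2 = 80, so E = 40, V = 2E/4 = 20, F = 20 + 2 = 22.

2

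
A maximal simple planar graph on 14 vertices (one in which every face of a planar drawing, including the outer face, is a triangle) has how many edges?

36

In a plane triangulation 3F = 2E and V − E + F = 2, so E = 3V − 6 = 3·14 − 6 = 36.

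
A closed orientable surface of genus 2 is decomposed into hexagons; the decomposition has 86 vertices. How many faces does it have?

χ = 2 − 2·2 = -2, and every face is a hexagon so 6F = 2E.
V − E + F = -2 with E = 6F/2 gives 86 − (6/2 − 1)·F = -2, so F = 44 and E = 132.

44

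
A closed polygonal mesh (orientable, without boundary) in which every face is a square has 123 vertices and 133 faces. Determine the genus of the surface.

6

Every face is a square, so 2E = 4·133 = 532, giving E = 266.
χ = V − E + F = 123 − 266 + 133 = -10.
For a closed orientable surface χ = 2 − 2g, so g = (2 − (-10))/2 = 6.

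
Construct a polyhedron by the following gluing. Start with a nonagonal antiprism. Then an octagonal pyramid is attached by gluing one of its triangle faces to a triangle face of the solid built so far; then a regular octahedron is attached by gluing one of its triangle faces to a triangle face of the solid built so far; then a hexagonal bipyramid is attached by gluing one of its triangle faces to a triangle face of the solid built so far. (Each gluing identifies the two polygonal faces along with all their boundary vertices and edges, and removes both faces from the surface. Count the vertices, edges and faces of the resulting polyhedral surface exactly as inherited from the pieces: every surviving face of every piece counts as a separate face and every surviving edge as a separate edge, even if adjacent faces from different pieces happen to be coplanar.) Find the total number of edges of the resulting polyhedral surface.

A nonagonal antiprism: V=18, E=36, F=20.
Attach an octagonal pyramid (V=9, E=16, F=9) along a 3-gon: merge 3 vertices and 3 edges, delete both glued faces → V=24, E=49, F=27.
Attach a regular octahedron (V=6, E=12, F=8) along a 3-gon: merge 3 vertices and 3 edges, delete both glued faces → V=27, E=58, F=33.
Attach a hexagonal bipyramid (V=8, E=18, F=12) along a 3-gon: merge 3 vertices and 3 edges, delete both glued faces → V=32, E=73, F=43.
Check: V − E + F = 32 − 73 + 43 = 2.

73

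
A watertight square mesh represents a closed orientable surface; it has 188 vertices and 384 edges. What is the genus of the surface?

Every face is a square and each edge borders two faces, so 4F = 2·384, giving F = 192.
χ = V − E + F = 188 − 384 + 192 = -4.
For a closed orientable surface χ = 2 − 2g, so g = (2 − (-4))/2 = 3.

3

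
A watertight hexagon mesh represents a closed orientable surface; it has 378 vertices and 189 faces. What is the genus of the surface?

1

Every face is a hexagon, so 2E = 6·189 = 1134, giving E = 567.
χ = V − E + F = 378 − 567 + 189 = 0.
For a closed orientable surface χ = 2 − 2g, so g = (2 − (0))/2 = 1.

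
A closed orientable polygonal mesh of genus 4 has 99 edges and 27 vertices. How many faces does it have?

66

For a closed orientable surface of genus 4, χ = 2 − 2·4 = -6.
F = -6 − V + E = -6 − 27 + 99 = 66.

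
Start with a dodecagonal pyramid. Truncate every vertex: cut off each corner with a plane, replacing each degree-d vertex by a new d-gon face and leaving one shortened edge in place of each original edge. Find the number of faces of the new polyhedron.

26

The base solid has V = 13, E = 24, F = 13.
Truncation replaces each original edge-end by a new vertex, so V′ = 2E = 48.
Each original edge survives, and each old vertex of degree d contributes d new edges; summing degrees gives Σd = 2E, so E′ = E + 2E = 3E = 72.
Each original face survives and each original vertex becomes one new face: F′ = F + V = 26.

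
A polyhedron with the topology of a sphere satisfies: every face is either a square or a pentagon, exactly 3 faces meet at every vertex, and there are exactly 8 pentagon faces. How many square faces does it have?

Let x be the number of squares; then F = 8 + x.
Edge–face incidences: 2E = 5·8 + 4·x = 40 + 4x.
Every vertex has degree 3, so 3V = 2E.
Euler: V − E + F = 2 ⇒ (2E)/3 − E + (8 + x) = 2.
Multiply by 6: 2·(2E) − 3·(2E) + 6·(8 + x) = 12, i.e. 48 + 6x − (40 + 4x) = 12.
Collecting terms: 2x + 8 = 12, so 2x = 4, so x = 2.
Then 2E = 40 + 4·2 = 48, so E = 24, V = 2E/3 = 16, F = 8 + 2 = 10.

2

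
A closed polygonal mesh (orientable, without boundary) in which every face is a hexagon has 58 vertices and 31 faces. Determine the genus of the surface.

Every face is a hexagon, so 2E = 6·31 = 186, giving E = 93.
χ = V − E + F = 58 − 93 + 31 = -4.
For a closed orientable surface χ = 2 − 2g, so g = (2 − (-4))/2 = 3.

3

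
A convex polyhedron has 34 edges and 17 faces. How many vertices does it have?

Here V − E + F = 2.
V = 2 + E − F = 2 + 34 − 17 = 19.

19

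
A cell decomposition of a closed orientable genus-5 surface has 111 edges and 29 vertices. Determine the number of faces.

74

For a closed orientable surface of genus 5, χ = 2 − 2·5 = -8.
F = -8 − V + E = -8 − 29 + 111 = 74.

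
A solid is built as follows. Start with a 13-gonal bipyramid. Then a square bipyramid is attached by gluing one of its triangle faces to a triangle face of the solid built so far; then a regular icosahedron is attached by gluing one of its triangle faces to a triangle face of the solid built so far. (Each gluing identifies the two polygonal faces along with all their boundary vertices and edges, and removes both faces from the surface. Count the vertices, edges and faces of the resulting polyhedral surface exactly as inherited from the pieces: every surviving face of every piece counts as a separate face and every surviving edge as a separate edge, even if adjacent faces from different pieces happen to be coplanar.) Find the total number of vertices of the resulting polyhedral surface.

A 13-gonal bipyramid: V=15, E=39, F=26.
Attach a square bipyramid (V=6, E=12, F=8) along a 3-gon: merge 3 vertices and 3 edges, delete both glued faces → V=18, E=48, F=32.
Attach a regular icosahedron (V=12, E=30, F=20) along a 3-gon: merge 3 vertices and 3 edges, delete both glued faces → V=27, E=75, F=50.
Check: V − E + F = 27 − 75 + 50 = 2.

27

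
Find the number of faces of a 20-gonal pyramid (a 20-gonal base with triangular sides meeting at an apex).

21

A pyramid on an n-gon base has one n-gon and n triangles: V = 20 + 1 = 21, E = 2·20 = 40, F = 20 + 1 = 21.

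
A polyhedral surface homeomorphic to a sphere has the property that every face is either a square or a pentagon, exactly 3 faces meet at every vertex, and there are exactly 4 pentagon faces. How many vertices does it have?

Let x be the number of squares; then F = 4 + x.
Edge–face incidences: 2E = 5·4 + 4·x = 20 + 4x.
Every vertex has degree 3, so 3V = 2E.
Euler: V − E + F = 2 ⇒ (2E)/3 − E + (4 + x) = 2.
Multiply by 6: 2·(2E) − 3·(2E) + 6·(4 + x) = 12, i.e. 24 + 6x − (20 + 4x) = 12.
Collecting terms: 2x + 4 = 12, so 2x = 8, so x = 4.
Then 2E = 20 + 4·4 = 36, so E = 18, V = 2E/3 = 12, F = 4 + 4 = 8.

12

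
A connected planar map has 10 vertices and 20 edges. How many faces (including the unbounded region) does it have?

Euler's formula for a connected plane graph: V − E + F = 2, so F = 2 − 10 + 20 = 12.

12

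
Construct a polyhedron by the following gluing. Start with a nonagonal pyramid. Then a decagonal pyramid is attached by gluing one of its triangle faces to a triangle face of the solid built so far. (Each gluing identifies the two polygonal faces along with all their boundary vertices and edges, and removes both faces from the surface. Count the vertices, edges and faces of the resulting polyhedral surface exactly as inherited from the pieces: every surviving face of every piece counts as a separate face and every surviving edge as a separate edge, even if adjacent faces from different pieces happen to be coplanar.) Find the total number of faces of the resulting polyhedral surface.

19

A nonagonal pyramid: V=10, E=18, F=10.
Attach a decagonal pyramid (V=11, E=20, F=11) along a 3-gon: merge 3 vertices and 3 edges, delete both glued faces → V=18, E=35, F=19.
Check: V − E + F = 18 − 35 + 19 = 2.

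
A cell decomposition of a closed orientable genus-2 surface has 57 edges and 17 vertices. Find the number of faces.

38

For a closed orientable surface of genus 2, χ = 2 − 2·2 = -2.
F = -2 − V + E = -2 − 17 + 57 = 38.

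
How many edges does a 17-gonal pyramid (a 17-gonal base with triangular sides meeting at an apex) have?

A pyramid on an n-gon base has one n-gon and n triangles: V = 17 + 1 = 18, E = 2·17 = 34, F = 17 + 1 = 18.

34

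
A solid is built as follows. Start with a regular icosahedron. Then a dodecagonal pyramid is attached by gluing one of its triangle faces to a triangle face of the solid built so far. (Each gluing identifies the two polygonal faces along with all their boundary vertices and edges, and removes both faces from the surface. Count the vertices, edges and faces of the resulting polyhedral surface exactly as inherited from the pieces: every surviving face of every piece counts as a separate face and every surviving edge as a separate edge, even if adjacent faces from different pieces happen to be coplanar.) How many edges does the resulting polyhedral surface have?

51

A regular icosahedron: V=12, E=30, F=20.
Attach a dodecagonal pyramid (V=13, E=24, F=13) along a 3-gon: merge 3 vertices and 3 edges, delete both glued faces → V=22, E=51, F=31.
Check: V − E + F = 22 − 51 + 31 = 2.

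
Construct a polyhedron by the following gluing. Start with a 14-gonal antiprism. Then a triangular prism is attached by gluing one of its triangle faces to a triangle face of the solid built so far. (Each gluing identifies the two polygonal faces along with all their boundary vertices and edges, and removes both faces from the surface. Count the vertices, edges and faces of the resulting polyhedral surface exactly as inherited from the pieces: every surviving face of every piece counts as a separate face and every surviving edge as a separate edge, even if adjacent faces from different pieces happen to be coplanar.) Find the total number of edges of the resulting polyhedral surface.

62

A 14-gonal antiprism: V=28, E=56, F=30.
Attach a triangular prism (V=6, E=9, F=5) along a 3-gon: merge 3 vertices and 3 edges, delete both glued faces → V=31, E=62, F=33.
Check: V − E + F = 31 − 62 + 33 = 2.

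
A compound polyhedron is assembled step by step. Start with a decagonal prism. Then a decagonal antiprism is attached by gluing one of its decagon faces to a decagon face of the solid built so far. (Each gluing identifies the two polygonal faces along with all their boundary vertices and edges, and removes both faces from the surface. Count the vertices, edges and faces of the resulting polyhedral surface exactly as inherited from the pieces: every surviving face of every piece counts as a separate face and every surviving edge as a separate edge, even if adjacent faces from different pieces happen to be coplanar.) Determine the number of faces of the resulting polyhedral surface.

A decagonal prism: V=20, E=30, F=12.
Attach a decagonal antiprism (V=20, E=40, F=22) along a 10-gon: merge 10 vertices and 10 edges, delete both glued faces → V=30, E=60, F=32.
Check: V − E + F = 30 − 60 + 32 = 2.

32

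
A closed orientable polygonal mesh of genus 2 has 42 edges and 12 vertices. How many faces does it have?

28

For a closed orientable surface of genus 2, χ = 2 − 2·2 = -2.
F = -2 − V + E = -2 − 12 + 42 = 28.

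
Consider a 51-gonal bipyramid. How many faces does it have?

A bipyramid over an n-gon has 2n triangular faces and n + 2 vertices: V = 51 + 2 = 53, E = 3·51 = 153, F = 2·51 = 102.

102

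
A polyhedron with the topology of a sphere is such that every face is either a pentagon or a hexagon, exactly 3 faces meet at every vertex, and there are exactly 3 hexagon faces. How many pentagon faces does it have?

Let x be the number of pentagons; then F = 3 + x.
Edge–face incidences: 2E = 6·3 + 5·x = 18 + 5x.
Every vertex has degree 3, so 3V = 2E.
Euler: V − E + F = 2 ⇒ (2E)/3 − E + (3 + x) = 2.
Multiply by 6: 2·(2E) − 3·(2E) + 6·(3 + x) = 12, i.e. 18 + 6x − (18 + 5x) = 12.
Collecting terms: x = 12.
Then 2E = 18 + 5·12 = 78, so E = 39, V = 2E/3 = 26, F = 3 + 12 = 15.

12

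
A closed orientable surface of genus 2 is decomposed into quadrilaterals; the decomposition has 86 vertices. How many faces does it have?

88

χ = 2 − 2·2 = -2, and every face is a square so 4F = 2E.
V − E + F = -2 with E = 4F/2 gives 86 − (4/2 − 1)·F = -2, so F = 88 and E = 176.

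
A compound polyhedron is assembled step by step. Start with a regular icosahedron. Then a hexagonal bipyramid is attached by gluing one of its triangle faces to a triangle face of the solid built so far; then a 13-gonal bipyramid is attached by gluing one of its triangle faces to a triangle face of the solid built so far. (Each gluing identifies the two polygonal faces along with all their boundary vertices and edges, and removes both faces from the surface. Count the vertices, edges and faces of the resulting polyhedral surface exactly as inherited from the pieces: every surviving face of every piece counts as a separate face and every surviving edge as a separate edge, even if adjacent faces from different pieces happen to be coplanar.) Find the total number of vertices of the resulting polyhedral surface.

A regular icosahedron: V=12, E=30, F=20.
Attach a hexagonal bipyramid (V=8, E=18, F=12) along a 3-gon: merge 3 vertices and 3 edges, delete both glued faces → V=17, E=45, F=30.
Attach a 13-gonal bipyramid (V=15, E=39, F=26) along a 3-gon: merge 3 vertices and 3 edges, delete both glued faces → V=29, E=81, F=54.
Check: V − E + F = 29 − 81 + 54 = 2.

29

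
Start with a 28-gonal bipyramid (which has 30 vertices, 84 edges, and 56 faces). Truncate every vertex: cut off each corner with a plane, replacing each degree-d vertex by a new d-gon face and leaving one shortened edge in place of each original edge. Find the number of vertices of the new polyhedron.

168

Truncation replaces each original edge-end by a new vertex, so V′ = 2E = 168.
Each original edge survives, and each old vertex of degree d contributes d new edges; summing degrees gives Σd = 2E, so E′ = E + 2E = 3E = 252.
Each original face survives and each original vertex becomes one new face: F′ = F + V = 86.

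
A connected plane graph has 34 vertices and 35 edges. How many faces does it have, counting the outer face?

3

Euler's formula for a connected plane graph: V − E + F = 2, so F = 2 − 34 + 35 = 3.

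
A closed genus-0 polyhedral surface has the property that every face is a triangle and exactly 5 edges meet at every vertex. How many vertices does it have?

12

Each face has 3 edges and each edge borders two faces, so 2E = 3F.
Each vertex has degree 5, so 5V = 2E and hence V = 3F/5.
Euler: V − E + F = 2 ⇒ (3F/5) − (3F/2) + F = 2.
Multiply by 10: (6 − 15 + 10)F = 20, i.e. 1F = 20.
So F = 20, E = 3·20/2 = 30, V = 3·20/5 = 12.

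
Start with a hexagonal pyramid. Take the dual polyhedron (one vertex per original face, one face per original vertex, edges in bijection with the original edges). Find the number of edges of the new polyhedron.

The base solid has V = 7, E = 12, F = 7.
The dual swaps V and F and preserves E: V′ = F = 7, E′ = E = 12, F′ = V = 7.

12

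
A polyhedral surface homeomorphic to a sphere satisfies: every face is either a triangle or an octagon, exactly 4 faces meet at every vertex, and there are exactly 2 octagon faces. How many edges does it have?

Let x be the number of triangles; then F = 2 + x.
Edge–face incidences: 2E = 8·2 + 3·x = 16 + 3x.
Every vertex has degree 4, so 4V = 2E.
Euler: V − E + F = 2 ⇒ (2E)/4 − E + (2 + x) = 2.
Multiply by 8: 2·(2E) − 4·(2E) + 8·(2 + x) = 16, i.e. 16 + 8x − 2·(16 + 3x) = 16.
Collecting terms: 2x − 16 = 16, so 2x = 32, so x = 16.
Then 2E = 16 + 3·16 = 64, so E = 32, V = 2E/4 = 16, F = 2 + 16 = 18.

32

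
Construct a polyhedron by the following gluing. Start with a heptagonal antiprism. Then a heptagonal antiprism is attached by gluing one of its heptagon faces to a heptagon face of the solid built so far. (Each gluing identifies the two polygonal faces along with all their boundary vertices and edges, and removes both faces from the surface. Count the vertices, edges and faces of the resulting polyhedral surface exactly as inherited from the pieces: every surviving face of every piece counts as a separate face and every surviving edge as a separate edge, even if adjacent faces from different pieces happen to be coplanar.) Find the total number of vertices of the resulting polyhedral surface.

A heptagonal antiprism: V=14, E=28, F=16.
Attach a heptagonal antiprism (V=14, E=28, F=16) along a 7-gon: merge 7 vertices and 7 edges, delete both glued faces → V=21, E=49, F=30.
Check: V − E + F = 21 − 49 + 30 = 2.

21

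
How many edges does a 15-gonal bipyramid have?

A bipyramid over an n-gon has 2n triangular faces and n + 2 vertices: V = 15 + 2 = 17, E = 3·15 = 45, F = 2·15 = 30.

45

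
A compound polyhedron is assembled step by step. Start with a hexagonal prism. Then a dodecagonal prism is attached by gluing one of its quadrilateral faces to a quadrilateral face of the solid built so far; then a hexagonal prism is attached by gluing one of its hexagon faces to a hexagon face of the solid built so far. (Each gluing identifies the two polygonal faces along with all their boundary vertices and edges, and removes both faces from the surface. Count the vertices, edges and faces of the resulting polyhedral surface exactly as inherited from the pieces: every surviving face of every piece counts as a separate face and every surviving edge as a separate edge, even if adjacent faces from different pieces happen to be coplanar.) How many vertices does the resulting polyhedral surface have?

38

A hexagonal prism: V=12, E=18, F=8.
Attach a dodecagonal prism (V=24, E=36, F=14) along a 4-gon: merge 4 vertices and 4 edges, delete both glued faces → V=32, E=50, F=20.
Attach a hexagonal prism (V=12, E=18, F=8) along a 6-gon: merge 6 vertices and 6 edges, delete both glued faces → V=38, E=62, F=26.
Check: V − E + F = 38 − 62 + 26 = 2.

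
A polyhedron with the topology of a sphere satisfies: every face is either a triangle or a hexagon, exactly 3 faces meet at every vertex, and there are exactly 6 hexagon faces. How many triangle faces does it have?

4

Let x be the number of triangles; then F = 6 + x.
Edge–face incidences: 2E = 6·6 + 3·x = 36 + 3x.
Every vertex has degree 3, so 3V = 2E.
Euler: V − E + F = 2 ⇒ (2E)/3 − E + (6 + x) = 2.
Multiply by 6: 2·(2E) − 3·(2E) + 6·(6 + x) = 12, i.e. 36 + 6x − (36 + 3x) = 12.
Collecting terms: 3x = 12, so x = 4.
Then 2E = 36 + 3·4 = 48, so E = 24, V = 2E/3 = 16, F = 6 + 4 = 10.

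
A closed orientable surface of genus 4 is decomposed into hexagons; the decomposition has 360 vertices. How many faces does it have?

χ = 2 − 2·4 = -6, and every face is a hexagon so 6F = 2E.
V − E + F = -6 with E = 6F/2 gives 360 − (6/2 − 1)·F = -6, so F = 183 and E = 549.

183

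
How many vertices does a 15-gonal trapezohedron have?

The n-trapezohedron (dual of the n-antiprism) has V = 2·15 + 2 = 32, E = 4·15 = 60, F = 2·15 = 30.

32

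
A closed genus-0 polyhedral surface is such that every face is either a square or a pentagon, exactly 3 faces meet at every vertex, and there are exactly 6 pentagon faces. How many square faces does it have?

3

Let x be the number of squares; then F = 6 + x.
Edge–face incidences: 2E = 5·6 + 4·x = 30 + 4x.
Every vertex has degree 3, so 3V = 2E.
Euler: V − E + F = 2 ⇒ (2E)/3 − E + (6 + x) = 2.
Multiply by 6: 2·(2E) − 3·(2E) + 6·(6 + x) = 12, i.e. 36 + 6x − (30 + 4x) = 12.
Collecting terms: 2x + 6 = 12, so 2x = 6, so x = 3.
Then 2E = 30 + 4·3 = 42, so E = 21, V = 2E/3 = 14, F = 6 + 3 = 9.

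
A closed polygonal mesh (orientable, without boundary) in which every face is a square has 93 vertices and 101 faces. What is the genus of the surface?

5

Every face is a square, so 2E = 4·101 = 404, giving E = 202.
χ = V − E + F = 93 − 202 + 101 = -8.
For a closed orientable surface χ = 2 − 2g, so g = (2 − (-8))/2 = 5.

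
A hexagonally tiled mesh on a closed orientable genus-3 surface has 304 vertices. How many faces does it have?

χ = 2 − 2·3 = -4, and every face is a hexagon so 6F = 2E.
V − E + F = -4 with E = 6F/2 gives 304 − (6/2 − 1)·F = -4, so F = 154 and E = 462.

154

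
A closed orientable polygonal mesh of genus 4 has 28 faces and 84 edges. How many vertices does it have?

50

For a closed orientable surface of genus 4, χ = 2 − 2·4 = -6.
V = -6 + E − F = -6 + 84 − 28 = 50.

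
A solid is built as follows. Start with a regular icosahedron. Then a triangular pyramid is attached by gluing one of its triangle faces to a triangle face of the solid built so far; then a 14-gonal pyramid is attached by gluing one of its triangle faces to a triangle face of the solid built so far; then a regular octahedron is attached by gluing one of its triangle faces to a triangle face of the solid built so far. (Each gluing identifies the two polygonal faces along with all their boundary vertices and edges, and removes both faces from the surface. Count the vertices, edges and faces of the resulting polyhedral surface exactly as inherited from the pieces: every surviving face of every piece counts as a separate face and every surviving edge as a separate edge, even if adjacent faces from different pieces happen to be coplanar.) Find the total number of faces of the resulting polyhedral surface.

41

A regular icosahedron: V=12, E=30, F=20.
Attach a triangular pyramid (V=4, E=6, F=4) along a 3-gon: merge 3 vertices and 3 edges, delete both glued faces → V=13, E=33, F=22.
Attach a 14-gonal pyramid (V=15, E=28, F=15) along a 3-gon: merge 3 vertices and 3 edges, delete both glued faces → V=25, E=58, F=35.
Attach a regular octahedron (V=6, E=12, F=8) along a 3-gon: merge 3 vertices and 3 edges, delete both glued faces → V=28, E=67, F=41.
Check: V − E + F = 28 − 67 + 41 = 2.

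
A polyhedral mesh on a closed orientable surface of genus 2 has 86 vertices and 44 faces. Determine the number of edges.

For a closed orientable surface of genus 2, χ = 2 − 2·2 = -2.
E = V + F − (-2) = 86 + 44 − (-2) = 132.

132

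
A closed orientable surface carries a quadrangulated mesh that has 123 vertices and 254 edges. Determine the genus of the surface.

3

Every face is a square and each edge borders two faces, so 4F = 2·254, giving F = 127.
χ = V − E + F = 123 − 254 + 127 = -4.
For a closed orientable surface χ = 2 − 2g, so g = (2 − (-4))/2 = 3.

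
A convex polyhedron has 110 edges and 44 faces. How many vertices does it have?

68

Here V − E + F = 2.
V = 2 + E − F = 2 + 110 − 44 = 68.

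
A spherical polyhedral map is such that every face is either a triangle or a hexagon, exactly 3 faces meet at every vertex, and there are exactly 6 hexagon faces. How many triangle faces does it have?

4

Let x be the number of triangles; then F = 6 + x.
Edge–face incidences: 2E = 6·6 + 3·x = 36 + 3x.
Every vertex has degree 3, so 3V = 2E.
Euler: V − E + F = 2 ⇒ (2E)/3 − E + (6 + x) = 2.
Multiply by 6: 2·(2E) − 3·(2E) + 6·(6 + x) = 12, i.e. 36 + 6x − (36 + 3x) = 12.
Collecting terms: 3x = 12, so x = 4.
Then 2E = 36 + 3·4 = 48, so E = 24, V = 2E/3 = 16, F = 6 + 4 = 10.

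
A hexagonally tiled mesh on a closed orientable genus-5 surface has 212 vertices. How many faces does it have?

110

χ = 2 − 2·5 = -8, and every face is a hexagon so 6F = 2E.
V − E + F = -8 with E = 6F/2 gives 212 − (6/2 − 1)·F = -8, so F = 110 and E = 330.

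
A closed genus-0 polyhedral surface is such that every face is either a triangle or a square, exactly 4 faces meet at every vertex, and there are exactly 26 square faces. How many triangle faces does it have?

Let x be the number of triangles; then F = 26 + x.
Edge–face incidences: 2E = 4·26 + 3·x = 104 + 3x.
Every vertex has degree 4, so 4V = 2E.
Euler: V − E + F = 2 ⇒ (2E)/4 − E + (26 + x) = 2.
Multiply by 8: 2·(2E) − 4·(2E) + 8·(26 + x) = 16, i.e. 208 + 8x − 2·(104 + 3x) = 16.
Collecting terms: 2x = 16, so x = 8.
Then 2E = 104 + 3·8 = 128, so E = 64, V = 2E/4 = 32, F = 26 + 8 = 34.

8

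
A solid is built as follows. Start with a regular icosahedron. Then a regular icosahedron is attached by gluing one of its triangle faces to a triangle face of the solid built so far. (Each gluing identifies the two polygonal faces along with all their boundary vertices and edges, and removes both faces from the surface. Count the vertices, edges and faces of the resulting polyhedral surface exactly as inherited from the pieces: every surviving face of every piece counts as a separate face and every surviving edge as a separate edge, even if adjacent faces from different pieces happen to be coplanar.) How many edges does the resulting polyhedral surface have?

A regular icosahedron: V=12, E=30, F=20.
Attach a regular icosahedron (V=12, E=30, F=20) along a 3-gon: merge 3 vertices and 3 edges, delete both glued faces → V=21, E=57, F=38.
Check: V − E + F = 21 − 57 + 38 = 2.

57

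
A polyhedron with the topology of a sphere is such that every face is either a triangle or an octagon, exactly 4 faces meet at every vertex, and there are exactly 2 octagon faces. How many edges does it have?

32

Let x be the number of triangles; then F = 2 + x.
Edge–face incidences: 2E = 8·2 + 3·x = 16 + 3x.
Every vertex has degree 4, so 4V = 2E.
Euler: V − E + F = 2 ⇒ (2E)/4 − E + (2 + x) = 2.
Multiply by 8: 2·(2E) − 4·(2E) + 8·(2 + x) = 16, i.e. 16 + 8x − 2·(16 + 3x) = 16.
Collecting terms: 2x − 16 = 16, so 2x = 32, so x = 16.
Then 2E = 16 + 3·16 = 64, so E = 32, V = 2E/4 = 16, F = 2 + 16 = 18.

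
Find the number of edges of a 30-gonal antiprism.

120

An antiprism on an n-gon has two n-gon caps and 2n triangles: V = 2·30 = 60, E = 4·30 = 120, F = 2·30 + 2 = 62.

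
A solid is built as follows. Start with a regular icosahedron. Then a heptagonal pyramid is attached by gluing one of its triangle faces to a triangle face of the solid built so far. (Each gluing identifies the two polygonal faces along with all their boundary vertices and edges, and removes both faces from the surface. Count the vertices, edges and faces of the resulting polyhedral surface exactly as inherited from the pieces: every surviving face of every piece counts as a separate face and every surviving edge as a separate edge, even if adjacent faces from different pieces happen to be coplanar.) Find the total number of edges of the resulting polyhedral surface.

41

A regular icosahedron: V=12, E=30, F=20.
Attach a heptagonal pyramid (V=8, E=14, F=8) along a 3-gon: merge 3 vertices and 3 edges, delete both glued faces → V=17, E=41, F=26.
Check: V − E + F = 17 − 41 + 26 = 2.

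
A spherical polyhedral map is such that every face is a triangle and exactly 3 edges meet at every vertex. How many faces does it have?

4

Each face has 3 edges and each edge borders two faces, so 2E = 3F.
Each vertex has degree 3, so 3V = 2E and hence V = 3F/3.
Euler: V − E + F = 2 ⇒ (3F/3) − (3F/2) + F = 2.
Multiply by 6: (6 − 9 + 6)F = 12, i.e. 3F = 12.
So F = 4, E = 3·4/2 = 6, V = 3·4/3 = 4.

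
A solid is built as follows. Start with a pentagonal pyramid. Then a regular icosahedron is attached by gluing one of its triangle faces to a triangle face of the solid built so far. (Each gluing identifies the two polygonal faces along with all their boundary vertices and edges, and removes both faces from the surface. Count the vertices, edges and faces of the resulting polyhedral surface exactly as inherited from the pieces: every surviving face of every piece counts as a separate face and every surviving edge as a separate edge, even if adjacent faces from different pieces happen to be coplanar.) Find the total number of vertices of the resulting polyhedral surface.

A pentagonal pyramid: V=6, E=10, F=6.
Attach a regular icosahedron (V=12, E=30, F=20) along a 3-gon: merge 3 vertices and 3 edges, delete both glued faces → V=15, E=37, F=24.
Check: V − E + F = 15 − 37 + 24 = 2.

15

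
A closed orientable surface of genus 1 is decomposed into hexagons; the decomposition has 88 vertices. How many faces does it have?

χ = 2 − 2·1 = 0, and every face is a hexagon so 6F = 2E.
V − E + F = 0 with E = 6F/2 gives 88 − (6/2 − 1)·F = 0, so F = 44 and E = 132.

44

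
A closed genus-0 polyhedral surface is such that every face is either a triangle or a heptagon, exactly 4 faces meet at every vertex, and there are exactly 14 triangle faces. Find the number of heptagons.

Let x be the number of heptagons; then F = 14 + x.
Edge–face incidences: 2E = 3·14 + 7·x = 42 + 7x.
Every vertex has degree 4, so 4V = 2E.
Euler: V − E + F = 2 ⇒ (2E)/4 − E + (14 + x) = 2.
Multiply by 8: 2·(2E) − 4·(2E) + 8·(14 + x) = 16, i.e. 112 + 8x − 2·(42 + 7x) = 16.
Collecting terms: −6x + 28 = 16, so −6x = −12, so x = 2.
Then 2E = 42 + 7·2 = 56, so E = 28, V = 2E/4 = 14, F = 14 + 2 = 16.

2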